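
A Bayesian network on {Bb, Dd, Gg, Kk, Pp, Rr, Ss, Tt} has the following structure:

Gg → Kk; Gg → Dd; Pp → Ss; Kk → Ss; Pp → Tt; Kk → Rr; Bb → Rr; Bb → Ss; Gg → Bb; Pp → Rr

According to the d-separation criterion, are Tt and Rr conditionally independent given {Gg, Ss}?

Enumerating the 5 paths from Tt to Rr and testing each for blocking by {Gg, Ss}:
  1. Tt ← Pp → Rr — Pp:fork[open] ⇒ active
  2. Tt ← Pp → Ss ← Bb → Rr — Pp:fork[open]; Ss:collider[open]; Bb:fork[open] ⇒ active
  3. Tt ← Pp → Ss ← Bb ← Gg → Kk → Rr — Pp:fork[open]; Ss:collider[open]; Bb:chain[open]; Gg:fork[blocks]; Kk:chain[open] ⇒ blocked
  4. Tt ← Pp → Ss ← Kk → Rr — Pp:fork[open]; Ss:collider[open]; Kk:fork[open] ⇒ active
  5. Tt ← Pp → Ss ← Kk ← Gg → Bb → Rr — Pp:fork[open]; Ss:collider[open]; Kk:chain[open]; Gg:fork[blocks]; Bb:chain[open] ⇒ blocked
At least one path is unblocked, so d-separation fails.

No — Tt and Rr are not d-separated given {Gg, Ss}.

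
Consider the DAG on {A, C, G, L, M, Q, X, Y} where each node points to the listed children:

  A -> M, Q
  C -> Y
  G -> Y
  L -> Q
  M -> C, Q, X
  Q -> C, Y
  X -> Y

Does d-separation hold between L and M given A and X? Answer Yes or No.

Yes — L and M are d-separated given {A, X}.

We examine all 6 paths between L and M:
Path 1: L → Q → C ← M
  C is a collider here and neither C nor any of its descendants is conditioned on, so the collider stays closed — the path is blocked at C.
Path 2: L → Q → C → Y ← X ← M
  Y is a collider here and neither Y nor any of its descendants is conditioned on, so the collider stays closed — the path is blocked at Y.
Path 3: L → Q ← A → M
  Q is a collider here and neither Q nor any of its descendants is conditioned on, so the collider stays closed — the path is blocked at Q.
Path 4: L → Q ← M
  Q is a collider here and neither Q nor any of its descendants is conditioned on, so the collider stays closed — the path is blocked at Q.
Path 5: L → Q → Y ← C ← M
  Y is a collider here and neither Y nor any of its descendants is conditioned on, so the collider stays closed — the path is blocked at Y.
Path 6: L → Q → Y ← X ← M
  Y is a collider here and neither Y nor any of its descendants is conditioned on, so the collider stays closed — the path is blocked at Y.
Every path is blocked, so L and M are d-separated given {A, X}.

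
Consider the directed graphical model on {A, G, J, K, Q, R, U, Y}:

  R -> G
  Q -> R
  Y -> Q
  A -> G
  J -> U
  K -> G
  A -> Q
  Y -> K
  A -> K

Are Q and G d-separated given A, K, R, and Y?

Yes — Q and G are d-separated given {A, K, R, Y}.

Enumerating the 5 paths from Q to G and testing each for blocking by {A, K, R, Y}:
Path 1: Q → R → G
  R is a chain here and R is conditioned on, so the path is blocked at R.
Path 2: Q ← Y → K → G
  Y is a fork here and Y is conditioned on, so the path is blocked at Y.
Path 3: Q ← Y → K ← A → G
  Y is a fork here and Y is conditioned on, so the path is blocked at Y.
Path 4: Q ← A → K → G
  A is a fork here and A is conditioned on, so the path is blocked at A.
Path 5: Q ← A → G
  A is a fork here and A is conditioned on, so the path is blocked at A.
Every path is blocked, so Q and G are d-separated given {A, K, R, Y}.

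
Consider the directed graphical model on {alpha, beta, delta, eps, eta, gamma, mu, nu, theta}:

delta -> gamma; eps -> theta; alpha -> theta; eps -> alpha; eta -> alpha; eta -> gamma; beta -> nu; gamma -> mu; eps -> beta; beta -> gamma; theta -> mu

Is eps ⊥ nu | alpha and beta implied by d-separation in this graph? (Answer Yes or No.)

There are 5 undirected paths between eps and nu; checking each against the conditioning set {alpha, beta}:
Path 1: eps → beta → nu
  beta is a chain here and beta is conditioned on, so the path is blocked at beta.
Path 2: eps → theta → mu ← gamma ← beta → nu
  mu is a collider here and neither mu nor any of its descendants is conditioned on, so the collider stays closed — the path is blocked at mu.
Path 3: eps → theta ← alpha ← eta → gamma ← beta → nu
  theta is a collider here and neither theta nor any of its descendants is conditioned on, so the collider stays closed — the path is blocked at theta.
Path 4: eps → alpha ← eta → gamma ← beta → nu
  gamma is a collider here and neither gamma nor any of its descendants is conditioned on, so the collider stays closed — the path is blocked at gamma.
Path 5: eps → alpha → theta → mu ← gamma ← beta → nu
  alpha is a chain here and alpha is conditioned on, so the path is blocked at alpha.
All paths are blocked; eps ⊥ nu | {alpha, beta} holds.

Yes — eps and nu are d-separated given {alpha, beta}.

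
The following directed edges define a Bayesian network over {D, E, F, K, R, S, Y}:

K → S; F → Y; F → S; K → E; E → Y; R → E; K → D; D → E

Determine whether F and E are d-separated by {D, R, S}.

No — F and E are not d-separated given {D, R, S}.

3 paths connect F and E; each must be blocked for d-separation to hold:
Path 1: F → S ← K → E
  S is a collider and S is conditioned on, which opens it; K is a fork and K is not conditioned on — no node blocks this path, so it is active.
Path 2: F → S ← K → D → E
  D is a chain here and D is conditioned on, so the path is blocked at D.
Path 3: F → Y ← E
  Y is a collider here and neither Y nor any of its descendants is conditioned on, so the collider stays closed — the path is blocked at Y.
Since the path F → S ← K → E is active, F and E are not d-separated given {D, R, S}.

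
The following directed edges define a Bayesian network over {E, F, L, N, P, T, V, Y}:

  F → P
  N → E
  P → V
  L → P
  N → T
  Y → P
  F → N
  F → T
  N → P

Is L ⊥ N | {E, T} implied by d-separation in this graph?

Yes

Enumerating the 3 paths from L to N and testing each for blocking by {E, T}:
Path 1: L → P ← N
  P is a collider here and neither P nor any of its descendants is conditioned on, so the collider stays closed — the path is blocked at P.
Path 2: L → P ← F → N
  P is a collider here and neither P nor any of its descendants is conditioned on, so the collider stays closed — the path is blocked at P.
Path 3: L → P ← F → T ← N
  P is a collider here and neither P nor any of its descendants is conditioned on, so the collider stays closed — the path is blocked at P.
All paths are blocked; L ⊥ N | {E, T} holds.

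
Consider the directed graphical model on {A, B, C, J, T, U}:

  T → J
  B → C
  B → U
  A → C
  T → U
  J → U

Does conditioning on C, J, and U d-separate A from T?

No

We examine all 2 paths between A and T:
  1. A → C ← B → U ← T — C:collider[open]; B:fork[open]; U:collider[open] ⇒ active
  2. A → C ← B → U ← J ← T — C:collider[open]; B:fork[open]; U:collider[open]; J:chain[blocks] ⇒ blocked
Because an active path exists, A and T are not d-separated.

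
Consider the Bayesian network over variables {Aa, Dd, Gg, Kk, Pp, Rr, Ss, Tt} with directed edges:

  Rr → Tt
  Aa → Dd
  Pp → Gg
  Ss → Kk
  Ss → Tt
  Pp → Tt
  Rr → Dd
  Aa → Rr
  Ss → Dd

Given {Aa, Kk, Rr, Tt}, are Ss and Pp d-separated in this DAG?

No

3 paths connect Ss and Pp; each must be blocked for d-separation to hold:
Path 1: Ss → Dd ← Rr → Tt ← Pp
  Dd is a collider here and neither Dd nor any of its descendants is conditioned on, so the collider stays closed — the path is blocked at Dd.
Path 2: Ss → Dd ← Aa → Rr → Tt ← Pp
  Dd is a collider here and neither Dd nor any of its descendants is conditioned on, so the collider stays closed — the path is blocked at Dd.
Path 3: Ss → Tt ← Pp
  Tt is a collider and Tt is conditioned on, which opens it — no node blocks this path, so it is active.
Because an active path exists, Ss and Pp are not d-separated.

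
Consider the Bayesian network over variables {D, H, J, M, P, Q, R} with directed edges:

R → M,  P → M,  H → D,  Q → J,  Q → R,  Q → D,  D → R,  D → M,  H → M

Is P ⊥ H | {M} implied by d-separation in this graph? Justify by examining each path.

There are 4 undirected paths between P and H; checking each against the conditioning set {M}:
  1. P → M ← R ← D ← H — M:collider[open]; R:chain[open]; D:chain[open] ⇒ active
  2. P → M ← R ← Q → D ← H — M:collider[open]; R:chain[open]; Q:fork[open]; D:collider[open] ⇒ active
  3. P → M ← H — M:collider[open] ⇒ active
  4. P → M ← D ← H — M:collider[open]; D:chain[open] ⇒ active
At least one path is unblocked, so d-separation fails.

No — P and H are not d-separated given {M}.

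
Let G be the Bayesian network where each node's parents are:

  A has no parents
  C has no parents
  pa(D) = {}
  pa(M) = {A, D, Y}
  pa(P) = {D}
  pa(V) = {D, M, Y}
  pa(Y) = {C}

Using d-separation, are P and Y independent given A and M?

No — P and Y are not d-separated given {A, M}.

Enumerating the 4 paths from P to Y and testing each for blocking by {A, M}:
Path 1: P ← D → V ← M ← Y
  V is a collider here and neither V nor any of its descendants is conditioned on, so the collider stays closed — the path is blocked at V.
Path 2: P ← D → V ← Y
  V is a collider here and neither V nor any of its descendants is conditioned on, so the collider stays closed — the path is blocked at V.
Path 3: P ← D → M → V ← Y
  M is a chain here and M is conditioned on, so the path is blocked at M.
Path 4: P ← D → M ← Y
  D is a fork and D is not conditioned on; M is a collider and M is conditioned on, which opens it — no node blocks this path, so it is active.
At least one path is unblocked, so d-separation fails.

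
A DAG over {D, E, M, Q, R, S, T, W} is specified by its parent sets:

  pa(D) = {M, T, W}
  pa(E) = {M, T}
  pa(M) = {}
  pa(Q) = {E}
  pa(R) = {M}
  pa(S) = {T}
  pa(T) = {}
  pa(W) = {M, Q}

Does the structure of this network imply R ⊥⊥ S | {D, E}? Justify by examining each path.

No

There are 6 undirected paths between R and S; checking each against the conditioning set {D, E}:
  1. R ← M → E → Q → W → D ← T → S — M:fork[open]; E:chain[blocks]; Q:chain[open]; W:chain[open]; D:collider[open]; T:fork[open] ⇒ blocked
  2. R ← M → E ← T → S — M:fork[open]; E:collider[open]; T:fork[open] ⇒ active
  3. R ← M → W → D ← T → S — M:fork[open]; W:chain[open]; D:collider[open]; T:fork[open] ⇒ active
  4. R ← M → W ← Q ← E ← T → S — M:fork[open]; W:collider[open]; Q:chain[open]; E:chain[blocks]; T:fork[open] ⇒ blocked
  5. R ← M → D ← W ← Q ← E ← T → S — M:fork[open]; D:collider[open]; W:chain[open]; Q:chain[open]; E:chain[blocks]; T:fork[open] ⇒ blocked
  6. R ← M → D ← T → S — M:fork[open]; D:collider[open]; T:fork[open] ⇒ active
Since the path R ← M → E ← T → S is active, R and S are not d-separated given {D, E}.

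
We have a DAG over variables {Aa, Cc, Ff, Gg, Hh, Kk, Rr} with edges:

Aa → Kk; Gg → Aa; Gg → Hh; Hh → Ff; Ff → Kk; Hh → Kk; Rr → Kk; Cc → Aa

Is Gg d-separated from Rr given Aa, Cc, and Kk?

No

There are 3 undirected paths between Gg and Rr; checking each against the conditioning set {Aa, Cc, Kk}:
Path 1: Gg → Aa → Kk ← Rr
  Aa is a chain here and Aa is conditioned on, so the path is blocked at Aa.
Path 2: Gg → Hh → Kk ← Rr
  Hh is a chain and Hh is not conditioned on; Kk is a collider and Kk is conditioned on, which opens it — no node blocks this path, so it is active.
Path 3: Gg → Hh → Ff → Kk ← Rr
  Hh is a chain and Hh is not conditioned on; Ff is a chain and Ff is not conditioned on; Kk is a collider and Kk is conditioned on, which opens it — no node blocks this path, so it is active.
Since the path Gg → Hh → Kk ← Rr is active, Gg and Rr are not d-separated given {Aa, Cc, Kk}.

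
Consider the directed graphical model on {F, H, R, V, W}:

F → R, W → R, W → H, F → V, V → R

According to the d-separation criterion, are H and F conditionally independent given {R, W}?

Yes

Enumerating the 2 paths from H to F and testing each for blocking by {R, W}:
  1. H ← W → R ← V ← F — W:fork[blocks]; R:collider[open]; V:chain[open] ⇒ blocked
  2. H ← W → R ← F — W:fork[blocks]; R:collider[open] ⇒ blocked
All paths are blocked; H ⊥ F | {R, W} holds.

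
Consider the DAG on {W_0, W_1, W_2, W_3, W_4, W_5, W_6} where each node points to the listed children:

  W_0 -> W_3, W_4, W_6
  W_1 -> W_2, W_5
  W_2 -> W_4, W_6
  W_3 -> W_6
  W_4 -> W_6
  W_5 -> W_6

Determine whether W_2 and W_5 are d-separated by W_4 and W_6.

There are 5 undirected paths between W_2 and W_5; checking each against the conditioning set {W_4, W_6}:
Path 1: W_2 ← W_1 → W_5
  W_1 is a fork and W_1 is not conditioned on — no node blocks this path, so it is active.
Path 2: W_2 → W_4 ← W_0 → W_6 ← W_5
  W_4 is a collider and W_4 is conditioned on, which opens it; W_0 is a fork and W_0 is not conditioned on; W_6 is a collider and W_6 is conditioned on, which opens it — no node blocks this path, so it is active.
Path 3: W_2 → W_4 ← W_0 → W_3 → W_6 ← W_5
  W_4 is a collider and W_4 is conditioned on, which opens it; W_0 is a fork and W_0 is not conditioned on; W_3 is a chain and W_3 is not conditioned on; W_6 is a collider and W_6 is conditioned on, which opens it — no node blocks this path, so it is active.
Path 4: W_2 → W_4 → W_6 ← W_5
  W_4 is a chain here and W_4 is conditioned on, so the path is blocked at W_4.
Path 5: W_2 → W_6 ← W_5
  W_6 is a collider and W_6 is conditioned on, which opens it — no node blocks this path, so it is active.
Since the path W_2 ← W_1 → W_5 is active, W_2 and W_5 are not d-separated given {W_4, W_6}.

No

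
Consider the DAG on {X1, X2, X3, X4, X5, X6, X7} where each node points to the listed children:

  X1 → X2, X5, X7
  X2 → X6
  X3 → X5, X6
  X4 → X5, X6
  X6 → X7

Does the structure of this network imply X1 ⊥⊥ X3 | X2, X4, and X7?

We examine all 6 paths between X1 and X3:
Path 1: X1 → X2 → X6 ← X3
  X2 is a chain here and X2 is conditioned on, so the path is blocked at X2.
Path 2: X1 → X2 → X6 ← X4 → X5 ← X3
  X2 is a chain here and X2 is conditioned on, so the path is blocked at X2.
Path 3: X1 → X7 ← X6 ← X3
  X7 is a collider and X7 is conditioned on, which opens it; X6 is a chain and X6 is not conditioned on — no node blocks this path, so it is active.
Path 4: X1 → X7 ← X6 ← X4 → X5 ← X3
  X4 is a fork here and X4 is conditioned on, so the path is blocked at X4.
Path 5: X1 → X5 ← X3
  X5 is a collider here and neither X5 nor any of its descendants is conditioned on, so the collider stays closed — the path is blocked at X5.
Path 6: X1 → X5 ← X4 → X6 ← X3
  X5 is a collider here and neither X5 nor any of its descendants is conditioned on, so the collider stays closed — the path is blocked at X5.
At least one path is unblocked, so d-separation fails.

No — X1 and X3 are not d-separated given {X2, X4, X7}.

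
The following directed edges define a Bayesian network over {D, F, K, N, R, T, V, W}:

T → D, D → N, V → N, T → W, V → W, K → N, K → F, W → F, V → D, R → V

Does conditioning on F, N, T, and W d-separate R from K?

Enumerating the 6 paths from R to K and testing each for blocking by {F, N, T, W}:
Path 1: R → V → W → F ← K
  W is a chain here and W is conditioned on, so the path is blocked at W.
Path 2: R → V → W ← T → D → N ← K
  T is a fork here and T is conditioned on, so the path is blocked at T.
Path 3: R → V → D ← T → W → F ← K
  T is a fork here and T is conditioned on, so the path is blocked at T.
Path 4: R → V → D → N ← K
  V is a chain and V is not conditioned on; D is a chain and D is not conditioned on; N is a collider and N is conditioned on, which opens it — no node blocks this path, so it is active.
Path 5: R → V → N ← K
  V is a chain and V is not conditioned on; N is a collider and N is conditioned on, which opens it — no node blocks this path, so it is active.
Path 6: R → V → N ← D ← T → W → F ← K
  T is a fork here and T is conditioned on, so the path is blocked at T.
Because an active path exists, R and K are not d-separated.

No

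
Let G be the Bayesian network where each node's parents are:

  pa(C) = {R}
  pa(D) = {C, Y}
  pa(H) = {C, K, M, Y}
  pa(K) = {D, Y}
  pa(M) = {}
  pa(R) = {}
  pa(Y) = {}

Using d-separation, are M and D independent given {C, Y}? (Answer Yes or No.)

Yes

Enumerating the 5 paths from M to D and testing each for blocking by {C, Y}:
Path 1: M → H ← K ← Y → D
  H is a collider here and neither H nor any of its descendants is conditioned on, so the collider stays closed — the path is blocked at H.
Path 2: M → H ← K ← D
  H is a collider here and neither H nor any of its descendants is conditioned on, so the collider stays closed — the path is blocked at H.
Path 3: M → H ← C → D
  H is a collider here and neither H nor any of its descendants is conditioned on, so the collider stays closed — the path is blocked at H.
Path 4: M → H ← Y → K ← D
  H is a collider here and neither H nor any of its descendants is conditioned on, so the collider stays closed — the path is blocked at H.
Path 5: M → H ← Y → D
  H is a collider here and neither H nor any of its descendants is conditioned on, so the collider stays closed — the path is blocked at H.
Since every path is blocked, d-separation holds.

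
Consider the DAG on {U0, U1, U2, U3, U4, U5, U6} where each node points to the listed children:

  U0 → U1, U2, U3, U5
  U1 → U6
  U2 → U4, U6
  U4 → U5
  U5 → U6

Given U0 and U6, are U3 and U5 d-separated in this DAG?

There are 5 undirected paths between U3 and U5; checking each against the conditioning set {U0, U6}:
  1. U3 ← U0 → U1 → U6 ← U2 → U4 → U5 — U0:fork[blocks]; U1:chain[open]; U6:collider[open]; U2:fork[open]; U4:chain[open] ⇒ blocked
  2. U3 ← U0 → U1 → U6 ← U5 — U0:fork[blocks]; U1:chain[open]; U6:collider[open] ⇒ blocked
  3. U3 ← U0 → U2 → U6 ← U5 — U0:fork[blocks]; U2:chain[open]; U6:collider[open] ⇒ blocked
  4. U3 ← U0 → U2 → U4 → U5 — U0:fork[blocks]; U2:chain[open]; U4:chain[open] ⇒ blocked
  5. U3 ← U0 → U5 — U0:fork[blocks] ⇒ blocked
Every path is blocked, so U3 and U5 are d-separated given {U0, U6}.

Yes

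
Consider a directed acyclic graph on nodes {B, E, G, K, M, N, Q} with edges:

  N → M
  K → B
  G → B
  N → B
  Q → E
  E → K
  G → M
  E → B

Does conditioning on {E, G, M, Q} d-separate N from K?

There are 4 undirected paths between N and K; checking each against the conditioning set {E, G, M, Q}:
Path 1: N → M ← G → B ← K
  G is a fork here and G is conditioned on, so the path is blocked at G.
Path 2: N → M ← G → B ← E → K
  G is a fork here and G is conditioned on, so the path is blocked at G.
Path 3: N → B ← K
  B is a collider here and neither B nor any of its descendants is conditioned on, so the collider stays closed — the path is blocked at B.
Path 4: N → B ← E → K
  B is a collider here and neither B nor any of its descendants is conditioned on, so the collider stays closed — the path is blocked at B.
Every path is blocked, so N and K are d-separated given {E, G, M, Q}.

Yes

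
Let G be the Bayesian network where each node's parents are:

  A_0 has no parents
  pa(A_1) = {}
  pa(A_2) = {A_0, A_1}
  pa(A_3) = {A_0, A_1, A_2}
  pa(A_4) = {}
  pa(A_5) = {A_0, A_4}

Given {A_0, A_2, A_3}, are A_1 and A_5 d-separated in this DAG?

There are 4 undirected paths between A_1 and A_5; checking each against the conditioning set {A_0, A_2, A_3}:
Path 1: A_1 → A_3 ← A_0 → A_5
  A_0 is a fork here and A_0 is conditioned on, so the path is blocked at A_0.
Path 2: A_1 → A_3 ← A_2 ← A_0 → A_5
  A_2 is a chain here and A_2 is conditioned on, so the path is blocked at A_2.
Path 3: A_1 → A_2 ← A_0 → A_5
  A_0 is a fork here and A_0 is conditioned on, so the path is blocked at A_0.
Path 4: A_1 → A_2 → A_3 ← A_0 → A_5
  A_2 is a chain here and A_2 is conditioned on, so the path is blocked at A_2.
Since every path is blocked, d-separation holds.

Yes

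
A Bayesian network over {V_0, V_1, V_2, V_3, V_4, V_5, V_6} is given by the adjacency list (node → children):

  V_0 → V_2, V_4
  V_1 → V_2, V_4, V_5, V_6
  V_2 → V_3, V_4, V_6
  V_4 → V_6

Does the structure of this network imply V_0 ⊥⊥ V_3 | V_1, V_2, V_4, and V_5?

There are 6 undirected paths between V_0 and V_3; checking each against the conditioning set {V_1, V_2, V_4, V_5}:
Path 1: V_0 → V_2 → V_3
  V_2 is a chain here and V_2 is conditioned on, so the path is blocked at V_2.
Path 2: V_0 → V_4 ← V_2 → V_3
  V_2 is a fork here and V_2 is conditioned on, so the path is blocked at V_2.
Path 3: V_0 → V_4 → V_6 ← V_2 → V_3
  V_4 is a chain here and V_4 is conditioned on, so the path is blocked at V_4.
Path 4: V_0 → V_4 → V_6 ← V_1 → V_2 → V_3
  V_4 is a chain here and V_4 is conditioned on, so the path is blocked at V_4.
Path 5: V_0 → V_4 ← V_1 → V_2 → V_3
  V_1 is a fork here and V_1 is conditioned on, so the path is blocked at V_1.
Path 6: V_0 → V_4 ← V_1 → V_6 ← V_2 → V_3
  V_1 is a fork here and V_1 is conditioned on, so the path is blocked at V_1.
All paths are blocked; V_0 ⊥ V_3 | {V_1, V_2, V_4, V_5} holds.

Yes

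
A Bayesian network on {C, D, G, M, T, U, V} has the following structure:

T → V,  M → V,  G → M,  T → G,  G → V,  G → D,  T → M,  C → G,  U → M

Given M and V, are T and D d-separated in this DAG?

No — T and D are not d-separated given {M, V}.

Enumerating the 5 paths from T to D and testing each for blocking by {M, V}:
Path 1: T → V ← G → D
  V is a collider and V is conditioned on, which opens it; G is a fork and G is not conditioned on — no node blocks this path, so it is active.
Path 2: T → V ← M ← G → D
  M is a chain here and M is conditioned on, so the path is blocked at M.
Path 3: T → G → D
  G is a chain and G is not conditioned on — no node blocks this path, so it is active.
Path 4: T → M → V ← G → D
  M is a chain here and M is conditioned on, so the path is blocked at M.
Path 5: T → M ← G → D
  M is a collider and M is conditioned on, which opens it; G is a fork and G is not conditioned on — no node blocks this path, so it is active.
Because an active path exists, T and D are not d-separated.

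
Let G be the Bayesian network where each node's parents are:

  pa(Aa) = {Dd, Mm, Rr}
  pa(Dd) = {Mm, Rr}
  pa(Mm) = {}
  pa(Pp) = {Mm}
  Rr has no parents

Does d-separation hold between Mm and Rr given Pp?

Yes — Mm and Rr are d-separated given {Pp}.

There are 4 undirected paths between Mm and Rr; checking each against the conditioning set {Pp}:
Path 1: Mm → Dd → Aa ← Rr
  Aa is a collider here and neither Aa nor any of its descendants is conditioned on, so the collider stays closed — the path is blocked at Aa.
Path 2: Mm → Dd ← Rr
  Dd is a collider here and neither Dd nor any of its descendants is conditioned on, so the collider stays closed — the path is blocked at Dd.
Path 3: Mm → Aa ← Dd ← Rr
  Aa is a collider here and neither Aa nor any of its descendants is conditioned on, so the collider stays closed — the path is blocked at Aa.
Path 4: Mm → Aa ← Rr
  Aa is a collider here and neither Aa nor any of its descendants is conditioned on, so the collider stays closed — the path is blocked at Aa.
All paths are blocked; Mm ⊥ Rr | {Pp} holds.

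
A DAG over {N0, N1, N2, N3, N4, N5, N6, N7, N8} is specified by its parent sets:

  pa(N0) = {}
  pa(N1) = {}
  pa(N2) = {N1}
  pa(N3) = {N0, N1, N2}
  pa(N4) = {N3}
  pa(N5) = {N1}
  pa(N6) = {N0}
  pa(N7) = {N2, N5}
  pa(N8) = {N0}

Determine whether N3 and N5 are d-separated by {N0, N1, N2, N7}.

Yes

Enumerating the 4 paths from N3 to N5 and testing each for blocking by {N0, N1, N2, N7}:
Path 1: N3 ← N1 → N2 → N7 ← N5
  N1 is a fork here and N1 is conditioned on, so the path is blocked at N1.
Path 2: N3 ← N1 → N5
  N1 is a fork here and N1 is conditioned on, so the path is blocked at N1.
Path 3: N3 ← N2 ← N1 → N5
  N2 is a chain here and N2 is conditioned on, so the path is blocked at N2.
Path 4: N3 ← N2 → N7 ← N5
  N2 is a fork here and N2 is conditioned on, so the path is blocked at N2.
Since every path is blocked, d-separation holds.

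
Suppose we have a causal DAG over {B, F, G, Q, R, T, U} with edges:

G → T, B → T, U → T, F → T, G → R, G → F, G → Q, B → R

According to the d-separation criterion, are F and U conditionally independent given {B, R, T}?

There are 3 undirected paths between F and U; checking each against the conditioning set {B, R, T}:
Path 1: F ← G → T ← U
  G is a fork and G is not conditioned on; T is a collider and T is conditioned on, which opens it — no node blocks this path, so it is active.
Path 2: F ← G → R ← B → T ← U
  B is a fork here and B is conditioned on, so the path is blocked at B.
Path 3: F → T ← U
  T is a collider and T is conditioned on, which opens it — no node blocks this path, so it is active.
At least one path is unblocked, so d-separation fails.

No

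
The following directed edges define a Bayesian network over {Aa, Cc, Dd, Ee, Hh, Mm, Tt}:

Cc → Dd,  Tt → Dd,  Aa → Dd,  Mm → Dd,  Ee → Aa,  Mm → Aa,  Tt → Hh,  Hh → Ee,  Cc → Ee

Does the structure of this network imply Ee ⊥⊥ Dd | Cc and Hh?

No

4 paths connect Ee and Dd; each must be blocked for d-separation to hold:
  1. Ee → Aa → Dd — Aa:chain[open] ⇒ active
  2. Ee → Aa ← Mm → Dd — Aa:collider[blocks]; Mm:fork[open] ⇒ blocked
  3. Ee ← Cc → Dd — Cc:fork[blocks] ⇒ blocked
  4. Ee ← Hh ← Tt → Dd — Hh:chain[blocks]; Tt:fork[open] ⇒ blocked
Because an active path exists, Ee and Dd are not d-separated.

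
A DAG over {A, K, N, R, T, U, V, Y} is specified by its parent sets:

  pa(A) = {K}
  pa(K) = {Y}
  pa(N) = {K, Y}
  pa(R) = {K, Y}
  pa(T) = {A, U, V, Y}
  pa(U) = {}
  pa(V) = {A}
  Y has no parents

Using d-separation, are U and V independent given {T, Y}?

5 paths connect U and V; each must be blocked for d-separation to hold:
  1. U → T ← Y → K → A → V — T:collider[open]; Y:fork[blocks]; K:chain[open]; A:chain[open] ⇒ blocked
  2. U → T ← Y → R ← K → A → V — T:collider[open]; Y:fork[blocks]; R:collider[blocks]; K:fork[open]; A:chain[open] ⇒ blocked
  3. U → T ← Y → N ← K → A → V — T:collider[open]; Y:fork[blocks]; N:collider[blocks]; K:fork[open]; A:chain[open] ⇒ blocked
  4. U → T ← V — T:collider[open] ⇒ active
  5. U → T ← A → V — T:collider[open]; A:fork[open] ⇒ active
Because an active path exists, U and V are not d-separated.

No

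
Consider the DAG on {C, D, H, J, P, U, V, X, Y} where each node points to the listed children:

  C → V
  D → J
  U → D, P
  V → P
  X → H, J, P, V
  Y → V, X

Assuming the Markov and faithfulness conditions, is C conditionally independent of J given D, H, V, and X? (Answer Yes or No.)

6 paths connect C and J; each must be blocked for d-separation to hold:
Path 1: C → V ← Y → X → J
  X is a chain here and X is conditioned on, so the path is blocked at X.
Path 2: C → V ← Y → X → P ← U → D → J
  X is a chain here and X is conditioned on, so the path is blocked at X.
Path 3: C → V ← X → J
  X is a fork here and X is conditioned on, so the path is blocked at X.
Path 4: C → V ← X → P ← U → D → J
  X is a fork here and X is conditioned on, so the path is blocked at X.
Path 5: C → V → P ← U → D → J
  V is a chain here and V is conditioned on, so the path is blocked at V.
Path 6: C → V → P ← X → J
  V is a chain here and V is conditioned on, so the path is blocked at V.
All paths are blocked; C ⊥ J | {D, H, V, X} holds.

Yes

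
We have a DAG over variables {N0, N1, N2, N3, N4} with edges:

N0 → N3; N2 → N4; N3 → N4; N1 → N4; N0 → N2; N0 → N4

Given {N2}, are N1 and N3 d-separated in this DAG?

There are 3 undirected paths between N1 and N3; checking each against the conditioning set {N2}:
Path 1: N1 → N4 ← N3
  N4 is a collider here and neither N4 nor any of its descendants is conditioned on, so the collider stays closed — the path is blocked at N4.
Path 2: N1 → N4 ← N0 → N3
  N4 is a collider here and neither N4 nor any of its descendants is conditioned on, so the collider stays closed — the path is blocked at N4.
Path 3: N1 → N4 ← N2 ← N0 → N3
  N4 is a collider here and neither N4 nor any of its descendants is conditioned on, so the collider stays closed — the path is blocked at N4.
Every path is blocked, so N1 and N3 are d-separated given {N2}.

Yes — N1 and N3 are d-separated given {N2}.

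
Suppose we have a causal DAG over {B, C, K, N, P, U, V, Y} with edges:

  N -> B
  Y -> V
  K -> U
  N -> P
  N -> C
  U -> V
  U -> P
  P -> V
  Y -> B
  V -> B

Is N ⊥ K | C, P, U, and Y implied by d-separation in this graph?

Yes

6 paths connect N and K; each must be blocked for d-separation to hold:
Path 1: N → B ← V ← P ← U ← K
  B is a collider here and neither B nor any of its descendants is conditioned on, so the collider stays closed — the path is blocked at B.
Path 2: N → B ← V ← U ← K
  B is a collider here and neither B nor any of its descendants is conditioned on, so the collider stays closed — the path is blocked at B.
Path 3: N → B ← Y → V ← P ← U ← K
  B is a collider here and neither B nor any of its descendants is conditioned on, so the collider stays closed — the path is blocked at B.
Path 4: N → B ← Y → V ← U ← K
  B is a collider here and neither B nor any of its descendants is conditioned on, so the collider stays closed — the path is blocked at B.
Path 5: N → P → V ← U ← K
  P is a chain here and P is conditioned on, so the path is blocked at P.
Path 6: N → P ← U ← K
  U is a chain here and U is conditioned on, so the path is blocked at U.
Every path is blocked, so N and K are d-separated given {C, P, U, Y}.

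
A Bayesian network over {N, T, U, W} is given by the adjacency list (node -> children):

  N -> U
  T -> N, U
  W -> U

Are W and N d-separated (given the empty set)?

2 paths connect W and N; each must be blocked for d-separation to hold:
Path 1: W → U ← N
  U is a collider here and neither U nor any of its descendants is conditioned on, so the collider stays closed — the path is blocked at U.
Path 2: W → U ← T → N
  U is a collider here and neither U nor any of its descendants is conditioned on, so the collider stays closed — the path is blocked at U.
All paths are blocked; W ⊥ N | ∅ holds.

Yes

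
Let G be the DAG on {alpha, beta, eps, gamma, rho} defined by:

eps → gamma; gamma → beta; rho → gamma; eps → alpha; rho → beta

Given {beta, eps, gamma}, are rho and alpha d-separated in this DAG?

Yes

2 paths connect rho and alpha; each must be blocked for d-separation to hold:
Path 1: rho → beta ← gamma ← eps → alpha
  gamma is a chain here and gamma is conditioned on, so the path is blocked at gamma.
Path 2: rho → gamma ← eps → alpha
  eps is a fork here and eps is conditioned on, so the path is blocked at eps.
Since every path is blocked, d-separation holds.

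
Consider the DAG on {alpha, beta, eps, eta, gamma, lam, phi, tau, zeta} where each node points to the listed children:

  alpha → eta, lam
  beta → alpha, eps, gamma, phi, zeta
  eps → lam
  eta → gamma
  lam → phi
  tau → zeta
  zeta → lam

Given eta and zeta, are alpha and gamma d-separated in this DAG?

No

We examine all 5 paths between alpha and gamma:
  1. alpha ← beta → gamma — beta:fork[open] ⇒ active
  2. alpha → lam ← zeta ← beta → gamma — lam:collider[blocks]; zeta:chain[blocks]; beta:fork[open] ⇒ blocked
  3. alpha → lam ← eps ← beta → gamma — lam:collider[blocks]; eps:chain[open]; beta:fork[open] ⇒ blocked
  4. alpha → lam → phi ← beta → gamma — lam:chain[open]; phi:collider[blocks]; beta:fork[open] ⇒ blocked
  5. alpha → eta → gamma — eta:chain[blocks] ⇒ blocked
Since the path alpha ← beta → gamma is active, alpha and gamma are not d-separated given {eta, zeta}.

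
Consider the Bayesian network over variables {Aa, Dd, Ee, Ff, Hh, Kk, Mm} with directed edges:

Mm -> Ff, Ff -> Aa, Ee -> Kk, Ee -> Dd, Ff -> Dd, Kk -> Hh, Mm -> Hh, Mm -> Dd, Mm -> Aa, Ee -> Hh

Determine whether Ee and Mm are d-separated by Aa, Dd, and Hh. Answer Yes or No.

No — Ee and Mm are not d-separated given {Aa, Dd, Hh}.

Enumerating the 5 paths from Ee to Mm and testing each for blocking by {Aa, Dd, Hh}:
  1. Ee → Dd ← Ff → Aa ← Mm — Dd:collider[open]; Ff:fork[open]; Aa:collider[open] ⇒ active
  2. Ee → Dd ← Ff ← Mm — Dd:collider[open]; Ff:chain[open] ⇒ active
  3. Ee → Dd ← Mm — Dd:collider[open] ⇒ active
  4. Ee → Kk → Hh ← Mm — Kk:chain[open]; Hh:collider[open] ⇒ active
  5. Ee → Hh ← Mm — Hh:collider[open] ⇒ active
Because an active path exists, Ee and Mm are not d-separated.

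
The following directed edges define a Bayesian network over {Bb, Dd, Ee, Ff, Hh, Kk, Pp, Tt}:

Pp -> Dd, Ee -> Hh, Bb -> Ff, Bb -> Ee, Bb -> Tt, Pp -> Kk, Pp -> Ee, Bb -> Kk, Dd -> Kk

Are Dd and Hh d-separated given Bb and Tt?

4 paths connect Dd and Hh; each must be blocked for d-separation to hold:
Path 1: Dd ← Pp → Ee → Hh
  Pp is a fork and Pp is not conditioned on; Ee is a chain and Ee is not conditioned on — no node blocks this path, so it is active.
Path 2: Dd ← Pp → Kk ← Bb → Ee → Hh
  Kk is a collider here and neither Kk nor any of its descendants is conditioned on, so the collider stays closed — the path is blocked at Kk.
Path 3: Dd → Kk ← Bb → Ee → Hh
  Kk is a collider here and neither Kk nor any of its descendants is conditioned on, so the collider stays closed — the path is blocked at Kk.
Path 4: Dd → Kk ← Pp → Ee → Hh
  Kk is a collider here and neither Kk nor any of its descendants is conditioned on, so the collider stays closed — the path is blocked at Kk.
Because an active path exists, Dd and Hh are not d-separated.

No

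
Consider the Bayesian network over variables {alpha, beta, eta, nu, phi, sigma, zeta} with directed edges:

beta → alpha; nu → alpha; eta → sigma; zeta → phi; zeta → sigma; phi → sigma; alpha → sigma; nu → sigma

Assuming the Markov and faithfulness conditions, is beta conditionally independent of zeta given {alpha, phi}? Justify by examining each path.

Yes

4 paths connect beta and zeta; each must be blocked for d-separation to hold:
Path 1: beta → alpha → sigma ← phi ← zeta
  alpha is a chain here and alpha is conditioned on, so the path is blocked at alpha.
Path 2: beta → alpha → sigma ← zeta
  alpha is a chain here and alpha is conditioned on, so the path is blocked at alpha.
Path 3: beta → alpha ← nu → sigma ← phi ← zeta
  sigma is a collider here and neither sigma nor any of its descendants is conditioned on, so the collider stays closed — the path is blocked at sigma.
Path 4: beta → alpha ← nu → sigma ← zeta
  sigma is a collider here and neither sigma nor any of its descendants is conditioned on, so the collider stays closed — the path is blocked at sigma.
All paths are blocked; beta ⊥ zeta | {alpha, phi} holds.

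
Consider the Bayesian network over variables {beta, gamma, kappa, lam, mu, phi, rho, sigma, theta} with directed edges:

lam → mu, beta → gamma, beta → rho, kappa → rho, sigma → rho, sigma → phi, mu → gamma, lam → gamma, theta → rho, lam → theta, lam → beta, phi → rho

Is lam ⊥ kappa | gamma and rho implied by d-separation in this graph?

4 paths connect lam and kappa; each must be blocked for d-separation to hold:
  1. lam → mu → gamma ← beta → rho ← kappa — mu:chain[open]; gamma:collider[open]; beta:fork[open]; rho:collider[open] ⇒ active
  2. lam → gamma ← beta → rho ← kappa — gamma:collider[open]; beta:fork[open]; rho:collider[open] ⇒ active
  3. lam → theta → rho ← kappa — theta:chain[open]; rho:collider[open] ⇒ active
  4. lam → beta → rho ← kappa — beta:chain[open]; rho:collider[open] ⇒ active
Because an active path exists, lam and kappa are not d-separated.

No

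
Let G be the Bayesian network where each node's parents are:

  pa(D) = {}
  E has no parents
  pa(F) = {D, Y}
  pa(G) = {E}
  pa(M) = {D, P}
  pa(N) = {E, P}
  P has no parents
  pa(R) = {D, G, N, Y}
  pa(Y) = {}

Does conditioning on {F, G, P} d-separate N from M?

Yes

5 paths connect N and M; each must be blocked for d-separation to hold:
Path 1: N ← P → M
  P is a fork here and P is conditioned on, so the path is blocked at P.
Path 2: N → R ← Y → F ← D → M
  R is a collider here and neither R nor any of its descendants is conditioned on, so the collider stays closed — the path is blocked at R.
Path 3: N → R ← D → M
  R is a collider here and neither R nor any of its descendants is conditioned on, so the collider stays closed — the path is blocked at R.
Path 4: N ← E → G → R ← Y → F ← D → M
  G is a chain here and G is conditioned on, so the path is blocked at G.
Path 5: N ← E → G → R ← D → M
  G is a chain here and G is conditioned on, so the path is blocked at G.
Every path is blocked, so N and M are d-separated given {F, G, P}.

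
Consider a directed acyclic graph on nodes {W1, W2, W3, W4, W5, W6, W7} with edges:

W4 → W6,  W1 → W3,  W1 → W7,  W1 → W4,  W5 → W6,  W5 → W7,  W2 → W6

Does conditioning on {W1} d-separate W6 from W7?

We examine all 2 paths between W6 and W7:
  1. W6 ← W5 → W7 — W5:fork[open] ⇒ active
  2. W6 ← W4 ← W1 → W7 — W4:chain[open]; W1:fork[blocks] ⇒ blocked
Because an active path exists, W6 and W7 are not d-separated.

No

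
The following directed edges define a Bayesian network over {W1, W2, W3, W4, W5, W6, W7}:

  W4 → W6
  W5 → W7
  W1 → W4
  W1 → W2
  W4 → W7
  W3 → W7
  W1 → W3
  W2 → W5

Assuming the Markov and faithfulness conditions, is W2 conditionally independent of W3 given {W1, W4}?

Yes

4 paths connect W2 and W3; each must be blocked for d-separation to hold:
Path 1: W2 → W5 → W7 ← W3
  W7 is a collider here and neither W7 nor any of its descendants is conditioned on, so the collider stays closed — the path is blocked at W7.
Path 2: W2 → W5 → W7 ← W4 ← W1 → W3
  W7 is a collider here and neither W7 nor any of its descendants is conditioned on, so the collider stays closed — the path is blocked at W7.
Path 3: W2 ← W1 → W3
  W1 is a fork here and W1 is conditioned on, so the path is blocked at W1.
Path 4: W2 ← W1 → W4 → W7 ← W3
  W1 is a fork here and W1 is conditioned on, so the path is blocked at W1.
Since every path is blocked, d-separation holds.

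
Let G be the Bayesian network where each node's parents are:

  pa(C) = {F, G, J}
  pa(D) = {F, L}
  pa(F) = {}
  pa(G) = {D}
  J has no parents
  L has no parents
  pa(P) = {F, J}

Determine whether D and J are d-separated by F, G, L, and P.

4 paths connect D and J; each must be blocked for d-separation to hold:
  1. D ← F → P ← J — F:fork[blocks]; P:collider[open] ⇒ blocked
  2. D ← F → C ← J — F:fork[blocks]; C:collider[blocks] ⇒ blocked
  3. D → G → C ← J — G:chain[blocks]; C:collider[blocks] ⇒ blocked
  4. D → G → C ← F → P ← J — G:chain[blocks]; C:collider[blocks]; F:fork[blocks]; P:collider[open] ⇒ blocked
Every path is blocked, so D and J are d-separated given {F, G, L, P}.

Yes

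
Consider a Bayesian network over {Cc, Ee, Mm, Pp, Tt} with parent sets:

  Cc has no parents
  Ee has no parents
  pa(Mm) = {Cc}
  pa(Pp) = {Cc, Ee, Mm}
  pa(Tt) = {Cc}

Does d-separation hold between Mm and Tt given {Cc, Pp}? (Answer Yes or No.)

We examine all 2 paths between Mm and Tt:
Path 1: Mm → Pp ← Cc → Tt
  Cc is a fork here and Cc is conditioned on, so the path is blocked at Cc.
Path 2: Mm ← Cc → Tt
  Cc is a fork here and Cc is conditioned on, so the path is blocked at Cc.
All paths are blocked; Mm ⊥ Tt | {Cc, Pp} holds.

Yes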